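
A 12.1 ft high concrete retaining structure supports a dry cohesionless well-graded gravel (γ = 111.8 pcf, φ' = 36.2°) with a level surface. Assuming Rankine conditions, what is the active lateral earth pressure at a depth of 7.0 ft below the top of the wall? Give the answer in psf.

201 psf

K_a = (1 − sin φ)/(1 + sin φ) = 0.2574.
σ_h = K_a γ z = 0.2574 × 111.8 × 7.0 = 201.4 psf.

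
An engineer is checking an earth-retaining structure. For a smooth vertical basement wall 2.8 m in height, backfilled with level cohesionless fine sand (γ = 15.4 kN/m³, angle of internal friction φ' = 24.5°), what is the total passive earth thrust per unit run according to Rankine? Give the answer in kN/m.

K_p = tan²(45° + φ/2) = 2.417.
P_p = ½ K_p γ H² = 0.5 × 2.417 × 15.4 × 2.8² = 145.9 kN/m.

146 kN/m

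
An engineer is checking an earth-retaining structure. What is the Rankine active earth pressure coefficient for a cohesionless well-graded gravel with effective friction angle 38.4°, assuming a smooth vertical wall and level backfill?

K_a = (1 − sin φ)/(1 + sin φ) = (1 − sin 38.4°)/(1 + sin 38.4°) = 0.2337.

0.234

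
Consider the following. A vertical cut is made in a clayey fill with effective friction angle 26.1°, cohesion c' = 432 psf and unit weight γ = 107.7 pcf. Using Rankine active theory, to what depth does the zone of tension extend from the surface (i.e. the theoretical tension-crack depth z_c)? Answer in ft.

K_a = tan²(45° − 26.1°/2) = 0.3889; √K_a = 0.6237.
The active pressure is zero where K_a γ z = 2c√K_a, so z_c = 2c/(γ√K_a) = 2×432/(107.7×0.6237) = 12.86 ft.

12.9 ft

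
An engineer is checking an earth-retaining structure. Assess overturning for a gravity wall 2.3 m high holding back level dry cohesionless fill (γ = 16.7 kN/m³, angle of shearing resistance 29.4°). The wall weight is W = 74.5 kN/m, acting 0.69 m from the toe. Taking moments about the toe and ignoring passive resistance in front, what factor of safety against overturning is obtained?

4.45

K_a = tan²(45° − 29.4°/2) = 0.3415.
P_a = ½K_aγH² = 0.5×0.3415×16.7×2.3² = 15.08 kN/m, acting at H/3 = 0.7667 m above the base.
Overturning moment M_o = P_a × H/3 = 15.08 × 0.7667 = 11.56.
Resisting moment M_r = W × 0.69 = 74.5 × 0.69 = 51.40.
FS_overturning = M_r/M_o = 51.40/11.56 = 4.445.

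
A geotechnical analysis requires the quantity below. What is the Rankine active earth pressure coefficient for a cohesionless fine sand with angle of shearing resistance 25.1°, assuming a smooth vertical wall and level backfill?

K_a = tan²(45° − φ/2) = tan²(32.45°) = 0.4043.

0.404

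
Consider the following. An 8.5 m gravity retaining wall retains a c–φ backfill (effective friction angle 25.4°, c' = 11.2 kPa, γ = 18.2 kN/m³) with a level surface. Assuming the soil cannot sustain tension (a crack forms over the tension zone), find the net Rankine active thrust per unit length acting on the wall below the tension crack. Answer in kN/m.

156 kN/m

K_a = 0.3996; √K_a = 0.6322.
Tension-crack depth z_c = 2c/(γ√K_a) = 2×11.2/(18.2×0.6322) = 1.947 m.
σ_a at base = K_a γ H − 2c√K_a = 0.3996×18.2×8.5 − 2×11.2×0.6322 = 47.66 kPa.
P_a = ½ × 47.66 × (H − z_c) = 0.5×47.66×6.553 = 156.2 kN/m.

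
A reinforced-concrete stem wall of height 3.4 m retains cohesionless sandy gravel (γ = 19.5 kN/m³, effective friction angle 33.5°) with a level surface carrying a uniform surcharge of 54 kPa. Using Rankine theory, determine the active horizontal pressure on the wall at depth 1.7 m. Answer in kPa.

25.2 kPa

K_a = (1 − sin φ)/(1 + sin φ) = 0.2887.
σ_v = γz + q = 19.5 × 1.7 + 54 = 87.15 kPa.
σ_h = K_a σ_v = 0.2887 × 87.15 = 25.16 kPa.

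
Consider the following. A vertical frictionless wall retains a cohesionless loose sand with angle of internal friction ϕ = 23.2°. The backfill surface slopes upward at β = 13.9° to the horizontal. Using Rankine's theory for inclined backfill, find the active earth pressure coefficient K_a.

K_a = cos β · (cos β − √(cos²β − cos²φ)) / (cos β + √(cos²β − cos²φ)).
cos β = 0.9707, cos φ = 0.9191, √(cos²β − cos²φ) = 0.3122.
K_a = 0.9707 × (0.9707 − 0.3122)/(0.9707 + 0.3122) = 0.4982.

0.498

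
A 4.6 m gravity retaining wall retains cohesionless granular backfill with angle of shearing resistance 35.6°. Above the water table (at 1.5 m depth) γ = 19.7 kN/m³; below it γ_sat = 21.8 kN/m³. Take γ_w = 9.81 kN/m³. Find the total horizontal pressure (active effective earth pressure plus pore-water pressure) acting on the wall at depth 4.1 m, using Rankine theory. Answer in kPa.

K_a = (1 − sin φ)/(1 + sin φ) = 0.2641.
γ' = 21.8 − 9.81 = 11.99 kN/m³.
Effective vertical stress at 4.1 m: σ'_v = 19.7×1.5 + 11.99×2.60 = 60.72 kPa.
σ'_h = K_a σ'_v = 0.2641 × 60.72 = 16.04 kPa; u = γ_w × 2.60 = 25.51 kPa.
Total σ_h = 16.04 + 25.51 = 41.54 kPa.

41.5 kPa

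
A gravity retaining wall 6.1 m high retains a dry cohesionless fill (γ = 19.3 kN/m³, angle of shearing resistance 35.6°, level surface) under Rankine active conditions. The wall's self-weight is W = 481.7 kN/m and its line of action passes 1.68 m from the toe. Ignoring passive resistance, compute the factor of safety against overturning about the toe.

K_a = tan²(45° − 35.6°/2) = 0.2641.
P_a = ½K_aγH² = 0.5×0.2641×19.3×6.1² = 94.84 kN/m, acting at H/3 = 2.033 m above the base.
Overturning moment M_o = P_a × H/3 = 94.84 × 2.033 = 192.8.
Resisting moment M_r = W × 1.68 = 481.7 × 1.68 = 809.3.
FS_overturning = M_r/M_o = 809.3/192.8 = 4.196.

4.20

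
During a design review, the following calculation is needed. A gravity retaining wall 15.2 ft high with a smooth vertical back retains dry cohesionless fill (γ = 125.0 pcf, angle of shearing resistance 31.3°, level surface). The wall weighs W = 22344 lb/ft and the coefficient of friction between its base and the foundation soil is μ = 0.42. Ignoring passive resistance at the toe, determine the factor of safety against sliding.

2.06

K_a = tan²(45° − 31.3°/2) = 0.3162.
P_a = ½K_aγH² = 0.5×0.3162×125.0×15.2² = 4566 lb/ft, acting at H/3 = 5.067 ft above the base.
FS_sliding = μW / P_a = 0.42×22344 / 4566 = 2.055.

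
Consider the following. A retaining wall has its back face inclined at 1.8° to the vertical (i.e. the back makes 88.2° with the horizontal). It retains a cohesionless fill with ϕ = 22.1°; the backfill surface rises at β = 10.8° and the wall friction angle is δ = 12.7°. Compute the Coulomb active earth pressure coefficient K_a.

K_a = sin²(α+φ) / [sin²α · sin(α−δ) · (1 + √{sin(φ+δ)sin(φ−β) / (sin(α−δ)sin(α+β))})²].
With α = 88.2°, φ = 22.1°, δ = 12.7°, β = 10.8°: K_a = 0.5050.

0.505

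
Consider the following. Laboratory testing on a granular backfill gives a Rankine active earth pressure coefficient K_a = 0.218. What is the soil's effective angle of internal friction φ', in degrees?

39.9°

K_a = tan²(45° − φ/2) ⇒ 45° − φ/2 = arctan(√0.218) = 25.03°.
φ = 2(45° − 25.03°) = 39.94°.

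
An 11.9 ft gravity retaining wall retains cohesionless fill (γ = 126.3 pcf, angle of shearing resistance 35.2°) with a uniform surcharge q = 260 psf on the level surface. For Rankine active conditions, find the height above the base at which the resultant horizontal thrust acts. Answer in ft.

4.48 ft

K_a = 0.2687.
Triangular part P₁ = ½K_aγH² = 2403 at H/3 = 3.967 ft; rectangular part P₂ = K_a q H = 831.3 at H/2 = 5.950 ft.
ȳ = (P₁·3.967 + P₂·5.950)/(P₁+P₂) = 4.476 ft.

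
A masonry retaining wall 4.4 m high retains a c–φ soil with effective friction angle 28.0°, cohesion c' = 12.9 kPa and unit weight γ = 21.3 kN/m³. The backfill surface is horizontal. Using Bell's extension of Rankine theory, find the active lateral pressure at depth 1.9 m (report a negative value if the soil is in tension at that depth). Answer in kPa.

-0.891 kPa

K_a = (1 − sin φ)/(1 + sin φ) = 0.3610.
σ_a = K_a γ z − 2c√K_a = 0.3610×21.3×1.9 − 2×12.9×0.6009 = -0.8912 kPa.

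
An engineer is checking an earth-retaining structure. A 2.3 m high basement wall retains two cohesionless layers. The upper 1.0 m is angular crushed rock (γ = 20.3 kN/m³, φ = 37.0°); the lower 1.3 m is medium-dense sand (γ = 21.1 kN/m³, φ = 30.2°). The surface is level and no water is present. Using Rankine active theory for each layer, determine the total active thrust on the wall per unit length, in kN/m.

17.1 kN/m

K_a1 = tan²(45°−37.0°/2) = 0.2486; K_a2 = tan²(45°−30.2°/2) = 0.3307.
Layer 1: σ at base = K_a1 γ₁ h₁ = 5.046 kPa; P₁ = ½×5.046×1.0 = 2.523.
Layer 2: σ_v at top = γ₁h₁ = 20.30; σ_h top = K_a2×20.30 = 6.712; σ_h base = K_a2×(20.30+21.1×1.3) = 15.78.
P₂ = ½(6.712+15.78)×1.3 = 14.62. Total P_a = 2.523+14.62 = 17.14 kN/m.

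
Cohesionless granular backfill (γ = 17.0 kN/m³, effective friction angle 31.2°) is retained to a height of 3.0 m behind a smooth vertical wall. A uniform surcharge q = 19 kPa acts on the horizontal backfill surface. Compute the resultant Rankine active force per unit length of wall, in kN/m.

K_a = tan²(45° − φ/2) = 0.3175.
Soil triangle: ½ K_a γ H² = 0.5×0.3175×17.0×3.0² = 24.29 kN/m.
Surcharge rectangle: K_a q H = 0.3175×19×3.0 = 18.10 kN/m.
Total = 24.29 + 18.10 = 42.39 kN/m.

42.4 kN/m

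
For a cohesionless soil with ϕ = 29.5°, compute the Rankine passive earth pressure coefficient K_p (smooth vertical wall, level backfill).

K_p = (1 + sin φ)/(1 − sin φ) = tan²(45° + 29.5°/2) = 2.940.

2.94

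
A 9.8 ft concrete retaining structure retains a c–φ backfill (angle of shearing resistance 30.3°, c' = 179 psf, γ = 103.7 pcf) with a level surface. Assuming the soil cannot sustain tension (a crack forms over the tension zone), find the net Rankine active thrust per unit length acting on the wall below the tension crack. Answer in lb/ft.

K_a = 0.3293; √K_a = 0.5739.
Tension-crack depth z_c = 2c/(γ√K_a) = 2×179/(103.7×0.5739) = 6.016 ft.
σ_a at base = K_a γ H − 2c√K_a = 0.3293×103.7×9.8 − 2×179×0.5739 = 129.2 psf.
P_a = ½ × 129.2 × (H − z_c) = 0.5×129.2×3.784 = 244.5 lb/ft.

245 lb/ft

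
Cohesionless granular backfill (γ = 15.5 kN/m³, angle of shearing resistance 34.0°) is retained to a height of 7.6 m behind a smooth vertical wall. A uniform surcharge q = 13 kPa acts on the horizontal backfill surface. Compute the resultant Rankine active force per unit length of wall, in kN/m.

154 kN/m

K_a = tan²(45° − φ/2) = 0.2827.
Soil triangle: ½ K_a γ H² = 0.5×0.2827×15.5×7.6² = 126.6 kN/m.
Surcharge rectangle: K_a q H = 0.2827×13×7.6 = 27.93 kN/m.
Total = 126.6 + 27.93 = 154.5 kN/m.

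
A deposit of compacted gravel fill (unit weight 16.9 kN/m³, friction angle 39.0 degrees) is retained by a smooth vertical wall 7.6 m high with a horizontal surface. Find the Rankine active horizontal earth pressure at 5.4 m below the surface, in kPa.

K_a = (1 − sin φ)/(1 + sin φ) = 0.2275.
σ_h = K_a γ z = 0.2275 × 16.9 × 5.4 = 20.76 kPa.

20.8 kPa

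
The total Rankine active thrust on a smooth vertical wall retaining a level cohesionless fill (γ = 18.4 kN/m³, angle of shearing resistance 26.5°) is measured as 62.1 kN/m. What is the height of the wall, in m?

4.20 m

K_a = 0.3829. P_a = ½ K_a γ H² ⇒ H = √(2P_a/(K_a γ)).
H = √(2×62.1/(0.3829×18.4)) = 4.198 m.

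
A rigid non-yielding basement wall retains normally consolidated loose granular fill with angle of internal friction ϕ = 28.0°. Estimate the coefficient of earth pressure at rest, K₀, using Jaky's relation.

0.531

K₀ = 1 − sin φ' = 1 − sin 28.0° = 0.5305.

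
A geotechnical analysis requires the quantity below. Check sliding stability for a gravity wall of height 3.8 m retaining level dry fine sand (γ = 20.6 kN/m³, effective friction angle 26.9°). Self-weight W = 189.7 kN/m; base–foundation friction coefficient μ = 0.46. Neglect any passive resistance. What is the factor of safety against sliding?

1.56

K_a = tan²(45° − 26.9°/2) = 0.3770.
P_a = ½K_aγH² = 0.5×0.3770×20.6×3.8² = 56.07 kN/m, acting at H/3 = 1.267 m above the base.
FS_sliding = μW / P_a = 0.46×189.7 / 56.07 = 1.556.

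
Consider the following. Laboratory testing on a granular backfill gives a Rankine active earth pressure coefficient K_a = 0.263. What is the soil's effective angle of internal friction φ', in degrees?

35.7°

K_a = tan²(45° − φ/2) ⇒ 45° − φ/2 = arctan(√0.263) = 27.15°.
φ = 2(45° − 27.15°) = 35.70°.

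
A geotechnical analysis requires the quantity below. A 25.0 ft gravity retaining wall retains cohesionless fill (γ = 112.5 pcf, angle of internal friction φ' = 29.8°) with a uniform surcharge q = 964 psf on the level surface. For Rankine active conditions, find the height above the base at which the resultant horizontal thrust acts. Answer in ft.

10.0 ft

K_a = 0.3360.
Triangular part P₁ = ½K_aγH² = 11810 at H/3 = 8.333 ft; rectangular part P₂ = K_a q H = 8098 at H/2 = 12.50 ft.
ȳ = (P₁·8.333 + P₂·12.50)/(P₁+P₂) = 10.03 ft.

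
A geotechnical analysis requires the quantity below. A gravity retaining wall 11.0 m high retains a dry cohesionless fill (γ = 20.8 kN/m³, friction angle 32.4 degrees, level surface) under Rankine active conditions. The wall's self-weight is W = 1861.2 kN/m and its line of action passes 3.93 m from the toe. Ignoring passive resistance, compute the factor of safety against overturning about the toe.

K_a = tan²(45° − 32.4°/2) = 0.3022.
P_a = ½K_aγH² = 0.5×0.3022×20.8×11.0² = 380.3 kN/m, acting at H/3 = 3.667 m above the base.
Overturning moment M_o = P_a × H/3 = 380.3 × 3.667 = 1395.
Resisting moment M_r = W × 3.93 = 1861.2 × 3.93 = 7315.
FS_overturning = M_r/M_o = 7315/1395 = 5.245.

5.25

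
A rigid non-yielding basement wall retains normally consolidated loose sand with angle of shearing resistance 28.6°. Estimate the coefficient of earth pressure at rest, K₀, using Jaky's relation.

K₀ = 1 − sin φ' = 1 − sin 28.6° = 0.5213.

0.521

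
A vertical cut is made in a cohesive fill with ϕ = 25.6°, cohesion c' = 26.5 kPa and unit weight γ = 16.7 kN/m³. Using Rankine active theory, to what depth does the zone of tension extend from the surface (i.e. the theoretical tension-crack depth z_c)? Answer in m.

5.04 m

K_a = tan²(45° − 25.6°/2) = 0.3966; √K_a = 0.6297.
The active pressure is zero where K_a γ z = 2c√K_a, so z_c = 2c/(γ√K_a) = 2×26.5/(16.7×0.6297) = 5.040 m.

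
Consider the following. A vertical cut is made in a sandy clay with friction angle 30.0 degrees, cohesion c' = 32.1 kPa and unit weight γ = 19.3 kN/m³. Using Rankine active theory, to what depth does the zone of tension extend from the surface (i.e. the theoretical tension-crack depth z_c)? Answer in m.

K_a = tan²(45° − 30.0°/2) = 0.3333; √K_a = 0.5774.
The active pressure is zero where K_a γ z = 2c√K_a, so z_c = 2c/(γ√K_a) = 2×32.1/(19.3×0.5774) = 5.762 m.

5.76 m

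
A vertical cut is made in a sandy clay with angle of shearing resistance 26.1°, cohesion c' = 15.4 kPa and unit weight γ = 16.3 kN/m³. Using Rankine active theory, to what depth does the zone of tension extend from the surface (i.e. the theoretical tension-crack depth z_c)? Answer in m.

K_a = tan²(45° − 26.1°/2) = 0.3889; √K_a = 0.6237.
The active pressure is zero where K_a γ z = 2c√K_a, so z_c = 2c/(γ√K_a) = 2×15.4/(16.3×0.6237) = 3.030 m.

3.03 m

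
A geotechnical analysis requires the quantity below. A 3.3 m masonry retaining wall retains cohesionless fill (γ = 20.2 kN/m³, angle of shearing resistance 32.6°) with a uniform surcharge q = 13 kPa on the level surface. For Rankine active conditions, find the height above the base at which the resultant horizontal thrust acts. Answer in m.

K_a = 0.2997.
Triangular part P₁ = ½K_aγH² = 32.97 at H/3 = 1.100 m; rectangular part P₂ = K_a q H = 12.86 at H/2 = 1.650 m.
ȳ = (P₁·1.100 + P₂·1.650)/(P₁+P₂) = 1.254 m.

1.25 m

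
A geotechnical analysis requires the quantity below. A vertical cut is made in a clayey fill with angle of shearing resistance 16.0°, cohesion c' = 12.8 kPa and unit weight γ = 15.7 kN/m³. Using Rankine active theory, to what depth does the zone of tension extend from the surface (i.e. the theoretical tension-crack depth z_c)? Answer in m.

K_a = tan²(45° − 16.0°/2) = 0.5678; √K_a = 0.7536.
The active pressure is zero where K_a γ z = 2c√K_a, so z_c = 2c/(γ√K_a) = 2×12.8/(15.7×0.7536) = 2.164 m.

2.16 m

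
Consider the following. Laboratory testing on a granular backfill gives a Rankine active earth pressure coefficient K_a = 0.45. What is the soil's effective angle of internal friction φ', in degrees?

22.3°

K_a = tan²(45° − φ/2) ⇒ 45° − φ/2 = arctan(√0.45) = 33.85°.
φ = 2(45° − 33.85°) = 22.29°.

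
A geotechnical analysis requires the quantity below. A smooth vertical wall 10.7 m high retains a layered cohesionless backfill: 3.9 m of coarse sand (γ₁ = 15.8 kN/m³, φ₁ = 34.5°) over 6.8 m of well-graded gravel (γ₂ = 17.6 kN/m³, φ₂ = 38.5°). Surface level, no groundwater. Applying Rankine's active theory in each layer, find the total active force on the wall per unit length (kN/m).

K_a1 = tan²(45°−34.5°/2) = 0.2768; K_a2 = tan²(45°−38.5°/2) = 0.2327.
Layer 1: σ at base = K_a1 γ₁ h₁ = 17.06 kPa; P₁ = ½×17.06×3.9 = 33.26.
Layer 2: σ_v at top = γ₁h₁ = 61.62; σ_h top = K_a2×61.62 = 14.34; σ_h base = K_a2×(61.62+17.6×6.8) = 42.18.
P₂ = ½(14.34+42.18)×6.8 = 192.2. Total P_a = 33.26+192.2 = 225.4 kN/m.

225 kN/m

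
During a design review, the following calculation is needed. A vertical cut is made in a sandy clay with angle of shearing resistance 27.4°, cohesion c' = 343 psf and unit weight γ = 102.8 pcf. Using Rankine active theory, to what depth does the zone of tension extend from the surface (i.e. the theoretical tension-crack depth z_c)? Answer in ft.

11.0 ft

K_a = tan²(45° − 27.4°/2) = 0.3697; √K_a = 0.6080.
The active pressure is zero where K_a γ z = 2c√K_a, so z_c = 2c/(γ√K_a) = 2×343/(102.8×0.6080) = 10.98 ft.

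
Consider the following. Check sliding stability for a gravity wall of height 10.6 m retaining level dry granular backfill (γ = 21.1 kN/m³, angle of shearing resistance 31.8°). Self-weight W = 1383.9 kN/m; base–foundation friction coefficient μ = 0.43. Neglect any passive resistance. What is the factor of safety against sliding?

1.62

K_a = tan²(45° − 31.8°/2) = 0.3098.
P_a = ½K_aγH² = 0.5×0.3098×21.1×10.6² = 367.2 kN/m, acting at H/3 = 3.533 m above the base.
FS_sliding = μW / P_a = 0.43×1383.9 / 367.2 = 1.620.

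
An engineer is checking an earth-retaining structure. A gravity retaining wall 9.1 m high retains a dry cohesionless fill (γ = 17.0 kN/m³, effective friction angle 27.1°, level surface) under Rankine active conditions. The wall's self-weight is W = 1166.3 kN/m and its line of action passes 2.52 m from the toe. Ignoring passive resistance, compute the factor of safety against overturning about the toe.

3.68

K_a = tan²(45° − 27.1°/2) = 0.3741.
P_a = ½K_aγH² = 0.5×0.3741×17.0×9.1² = 263.3 kN/m, acting at H/3 = 3.033 m above the base.
Overturning moment M_o = P_a × H/3 = 263.3 × 3.033 = 798.7.
Resisting moment M_r = W × 2.52 = 1166.3 × 2.52 = 2939.
FS_overturning = M_r/M_o = 2939/798.7 = 3.680.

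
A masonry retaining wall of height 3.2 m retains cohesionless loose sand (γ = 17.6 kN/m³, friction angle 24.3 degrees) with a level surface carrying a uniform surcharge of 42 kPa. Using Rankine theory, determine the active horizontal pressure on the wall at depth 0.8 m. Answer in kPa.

23.4 kPa

K_a = (1 − sin φ)/(1 + sin φ) = 0.4169.
σ_v = γz + q = 17.6 × 0.8 + 42 = 56.08 kPa.
σ_h = K_a σ_v = 0.4169 × 56.08 = 23.38 kPa.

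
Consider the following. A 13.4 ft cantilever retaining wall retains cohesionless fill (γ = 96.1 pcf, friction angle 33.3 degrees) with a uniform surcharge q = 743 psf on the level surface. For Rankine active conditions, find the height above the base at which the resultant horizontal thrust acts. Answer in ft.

5.66 ft

K_a = 0.2911.
Triangular part P₁ = ½K_aγH² = 2512 at H/3 = 4.467 ft; rectangular part P₂ = K_a q H = 2899 at H/2 = 6.700 ft.
ȳ = (P₁·4.467 + P₂·6.700)/(P₁+P₂) = 5.663 ft.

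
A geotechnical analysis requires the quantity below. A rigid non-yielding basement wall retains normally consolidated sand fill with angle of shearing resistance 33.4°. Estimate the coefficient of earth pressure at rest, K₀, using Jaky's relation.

0.450

K₀ = 1 − sin φ' = 1 − sin 33.4° = 0.4495.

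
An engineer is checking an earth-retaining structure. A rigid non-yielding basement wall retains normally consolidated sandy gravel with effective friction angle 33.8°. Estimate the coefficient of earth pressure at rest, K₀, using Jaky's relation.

0.444

K₀ = 1 − sin φ' = 1 − sin 33.8° = 0.4437.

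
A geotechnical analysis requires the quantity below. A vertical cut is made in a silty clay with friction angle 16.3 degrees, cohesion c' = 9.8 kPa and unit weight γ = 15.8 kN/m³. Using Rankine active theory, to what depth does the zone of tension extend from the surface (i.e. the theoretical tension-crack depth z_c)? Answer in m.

1.66 m

K_a = tan²(45° − 16.3°/2) = 0.5617; √K_a = 0.7495.
The active pressure is zero where K_a γ z = 2c√K_a, so z_c = 2c/(γ√K_a) = 2×9.8/(15.8×0.7495) = 1.655 m.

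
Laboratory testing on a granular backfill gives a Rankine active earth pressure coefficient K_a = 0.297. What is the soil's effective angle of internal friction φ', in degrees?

K_a = tan²(45° − φ/2) ⇒ 45° − φ/2 = arctan(√0.297) = 28.59°.
φ = 2(45° − 28.59°) = 32.82°.

32.8°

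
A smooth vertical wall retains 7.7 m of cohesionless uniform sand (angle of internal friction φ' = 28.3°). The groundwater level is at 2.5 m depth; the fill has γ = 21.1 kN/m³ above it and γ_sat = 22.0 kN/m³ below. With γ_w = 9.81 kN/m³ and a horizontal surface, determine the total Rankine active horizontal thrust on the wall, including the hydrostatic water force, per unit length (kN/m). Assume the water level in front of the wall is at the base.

313 kN/m

K_a = tan²(45° − φ/2) = 0.3568.
γ' = 22.0 − 9.81 = 12.19 kN/m³. Depth below WT = 5.2 m.
σ'_h at WT = K_a γ d_w = 18.82 kPa; at base = 18.82 + K_a γ' × 5.2 = 41.43 kPa.
P₁ (0–2.5 m) = ½×18.82×2.5 = 23.52. P₂ (2.5–7.7 m) = ½(18.82+41.43)×5.2 = 156.7.
P_w = ½ γ_w h₂² = 0.5×9.81×5.2² = 132.6. Total = 23.52+156.7+132.6 = 312.8 kN/m.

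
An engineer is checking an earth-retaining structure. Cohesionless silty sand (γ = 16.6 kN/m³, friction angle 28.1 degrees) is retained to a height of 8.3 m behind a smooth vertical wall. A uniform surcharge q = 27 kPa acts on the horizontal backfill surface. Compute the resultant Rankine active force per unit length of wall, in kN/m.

K_a = tan²(45° − φ/2) = 0.3596.
Soil triangle: ½ K_a γ H² = 0.5×0.3596×16.6×8.3² = 205.6 kN/m.
Surcharge rectangle: K_a q H = 0.3596×27×8.3 = 80.59 kN/m.
Total = 205.6 + 80.59 = 286.2 kN/m.

286 kN/m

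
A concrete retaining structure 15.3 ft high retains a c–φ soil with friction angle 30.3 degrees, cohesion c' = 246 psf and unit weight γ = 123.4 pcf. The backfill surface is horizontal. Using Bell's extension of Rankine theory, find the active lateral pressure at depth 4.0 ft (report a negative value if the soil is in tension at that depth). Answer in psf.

-120 psf

K_a = (1 − sin φ)/(1 + sin φ) = 0.3293.
σ_a = K_a γ z − 2c√K_a = 0.3293×123.4×4.0 − 2×246×0.5739 = -119.8 psf.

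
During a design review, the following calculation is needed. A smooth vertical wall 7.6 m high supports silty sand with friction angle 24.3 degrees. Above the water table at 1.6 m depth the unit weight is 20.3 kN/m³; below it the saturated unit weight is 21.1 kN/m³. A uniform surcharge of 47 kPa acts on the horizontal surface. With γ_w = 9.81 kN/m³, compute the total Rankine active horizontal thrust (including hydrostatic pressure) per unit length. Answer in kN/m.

K_a = tan²(45° − φ/2) = 0.4169.
γ' = 21.1 − 9.81 = 11.29 kN/m³. h₂ = H − d_w = 6.0 m.
σ'_h: at surface K_a·q = 19.60; at WT K_a(q+γd_w) = 33.14; at base K_a(q+γd_w+γ'h₂) = 61.38 kPa.
P₁ = ½(19.60+33.14)×1.6 = 42.19; P₂ = ½(33.14+61.38)×6.0 = 283.5; P_w = ½γ_w h₂² = 176.6.
Total = 42.19+283.5+176.6 = 502.3 kN/m.

502 kN/m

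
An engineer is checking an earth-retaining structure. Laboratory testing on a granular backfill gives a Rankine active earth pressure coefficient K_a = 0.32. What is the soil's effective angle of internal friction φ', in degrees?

31.0°

K_a = tan²(45° − φ/2) ⇒ 45° − φ/2 = arctan(√0.32) = 29.50°.
φ = 2(45° − 29.50°) = 31.01°.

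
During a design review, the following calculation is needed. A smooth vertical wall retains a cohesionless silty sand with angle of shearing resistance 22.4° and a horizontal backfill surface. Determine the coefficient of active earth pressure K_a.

0.448

K_a = (1 − sin φ)/(1 + sin φ) = (1 − sin 22.4°)/(1 + sin 22.4°) = 0.4482.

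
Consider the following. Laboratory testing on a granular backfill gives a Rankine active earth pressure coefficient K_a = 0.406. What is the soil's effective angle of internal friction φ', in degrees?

25.0°

K_a = tan²(45° − φ/2) ⇒ 45° − φ/2 = arctan(√0.406) = 32.50°.
φ = 2(45° − 32.50°) = 24.99°.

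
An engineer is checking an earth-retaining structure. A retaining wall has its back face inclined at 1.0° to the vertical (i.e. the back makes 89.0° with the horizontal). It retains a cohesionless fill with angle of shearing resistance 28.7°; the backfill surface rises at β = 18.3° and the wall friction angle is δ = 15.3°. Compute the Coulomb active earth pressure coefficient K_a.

0.435

K_a = sin²(α+φ) / [sin²α · sin(α−δ) · (1 + √{sin(φ+δ)sin(φ−β) / (sin(α−δ)sin(α+β))})²].
With α = 89.0°, φ = 28.7°, δ = 15.3°, β = 18.3°: K_a = 0.4353.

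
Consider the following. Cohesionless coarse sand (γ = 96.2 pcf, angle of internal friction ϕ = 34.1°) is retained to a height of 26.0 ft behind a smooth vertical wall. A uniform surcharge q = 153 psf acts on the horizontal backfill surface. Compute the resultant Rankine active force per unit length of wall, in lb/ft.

K_a = tan²(45° − φ/2) = 0.2815.
Soil triangle: ½ K_a γ H² = 0.5×0.2815×96.2×26.0² = 9154 lb/ft.
Surcharge rectangle: K_a q H = 0.2815×153×26.0 = 1120 lb/ft.
Total = 9154 + 1120 = 10270 lb/ft.

10300 lb/ft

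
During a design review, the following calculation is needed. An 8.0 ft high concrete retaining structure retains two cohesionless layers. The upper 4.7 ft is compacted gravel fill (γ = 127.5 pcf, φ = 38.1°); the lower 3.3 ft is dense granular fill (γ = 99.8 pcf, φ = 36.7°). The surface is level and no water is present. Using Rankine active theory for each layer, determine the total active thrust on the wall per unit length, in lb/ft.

K_a1 = tan²(45°−38.1°/2) = 0.2368; K_a2 = tan²(45°−36.7°/2) = 0.2519.
Layer 1: σ at base = K_a1 γ₁ h₁ = 141.9 psf; P₁ = ½×141.9×4.7 = 333.5.
Layer 2: σ_v at top = γ₁h₁ = 599.2; σ_h top = K_a2×599.2 = 150.9; σ_h base = K_a2×(599.2+99.8×3.3) = 233.9.
P₂ = ½(150.9+233.9)×3.3 = 634.9. Total P_a = 333.5+634.9 = 968.4 lb/ft.

968 lb/ft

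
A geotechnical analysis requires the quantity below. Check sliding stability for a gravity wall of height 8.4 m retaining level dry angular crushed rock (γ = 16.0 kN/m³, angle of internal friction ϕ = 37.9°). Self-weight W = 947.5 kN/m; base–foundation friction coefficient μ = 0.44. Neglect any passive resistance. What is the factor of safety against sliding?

3.09

K_a = tan²(45° − 37.9°/2) = 0.2389.
P_a = ½K_aγH² = 0.5×0.2389×16.0×8.4² = 134.9 kN/m, acting at H/3 = 2.800 m above the base.
FS_sliding = μW / P_a = 0.44×947.5 / 134.9 = 3.091.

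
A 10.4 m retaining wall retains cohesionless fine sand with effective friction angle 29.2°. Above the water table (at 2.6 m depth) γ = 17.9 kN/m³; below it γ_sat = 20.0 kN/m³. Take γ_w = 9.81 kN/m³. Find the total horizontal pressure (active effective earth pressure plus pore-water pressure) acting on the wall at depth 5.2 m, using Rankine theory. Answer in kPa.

50.6 kPa

K_a = (1 − sin φ)/(1 + sin φ) = 0.3442.
γ' = 20.0 − 9.81 = 10.19 kN/m³.
Effective vertical stress at 5.2 m: σ'_v = 17.9×2.6 + 10.19×2.60 = 73.03 kPa.
σ'_h = K_a σ'_v = 0.3442 × 73.03 = 25.14 kPa; u = γ_w × 2.60 = 25.51 kPa.
Total σ_h = 25.14 + 25.51 = 50.65 kPa.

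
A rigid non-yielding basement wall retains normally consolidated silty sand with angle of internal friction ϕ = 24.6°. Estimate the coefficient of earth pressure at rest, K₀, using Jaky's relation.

K₀ = 1 − sin φ' = 1 − sin 24.6° = 0.5837.

0.584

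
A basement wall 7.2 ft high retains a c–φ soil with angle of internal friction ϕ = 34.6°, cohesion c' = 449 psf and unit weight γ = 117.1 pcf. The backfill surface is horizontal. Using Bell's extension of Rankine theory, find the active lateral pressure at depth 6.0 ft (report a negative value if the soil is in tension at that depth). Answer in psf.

-278 psf

K_a = (1 − sin φ)/(1 + sin φ) = 0.2756.
σ_a = K_a γ z − 2c√K_a = 0.2756×117.1×6.0 − 2×449×0.5250 = -277.8 psf.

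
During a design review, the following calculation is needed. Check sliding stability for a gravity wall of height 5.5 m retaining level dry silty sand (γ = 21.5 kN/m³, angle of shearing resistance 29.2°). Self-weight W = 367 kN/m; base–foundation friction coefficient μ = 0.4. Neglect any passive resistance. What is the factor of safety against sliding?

1.31

K_a = tan²(45° − 29.2°/2) = 0.3442.
P_a = ½K_aγH² = 0.5×0.3442×21.5×5.5² = 111.9 kN/m, acting at H/3 = 1.833 m above the base.
FS_sliding = μW / P_a = 0.4×367 / 111.9 = 1.311.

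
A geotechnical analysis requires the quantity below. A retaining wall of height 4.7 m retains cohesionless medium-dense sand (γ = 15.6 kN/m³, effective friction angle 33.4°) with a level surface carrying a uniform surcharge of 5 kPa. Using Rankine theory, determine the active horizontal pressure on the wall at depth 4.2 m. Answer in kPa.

20.4 kPa

K_a = (1 − sin φ)/(1 + sin φ) = 0.2899.
σ_v = γz + q = 15.6 × 4.2 + 5 = 70.52 kPa.
σ_h = K_a σ_v = 0.2899 × 70.52 = 20.45 kPa.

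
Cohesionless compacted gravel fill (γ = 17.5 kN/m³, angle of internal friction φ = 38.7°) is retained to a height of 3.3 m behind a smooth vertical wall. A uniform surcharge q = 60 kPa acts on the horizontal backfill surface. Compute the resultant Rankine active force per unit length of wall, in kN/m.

67.6 kN/m

K_a = tan²(45° − φ/2) = 0.2306.
Soil triangle: ½ K_a γ H² = 0.5×0.2306×17.5×3.3² = 21.97 kN/m.
Surcharge rectangle: K_a q H = 0.2306×60×3.3 = 45.66 kN/m.
Total = 21.97 + 45.66 = 67.63 kN/m.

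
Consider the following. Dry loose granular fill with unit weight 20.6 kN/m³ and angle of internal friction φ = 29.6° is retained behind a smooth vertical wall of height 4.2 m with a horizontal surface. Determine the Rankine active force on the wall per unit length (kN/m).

61.5 kN/m

K_a = tan²(45° − φ/2) = 0.3387.
P_a = ½ K_a γ H² = 0.5 × 0.3387 × 20.6 × 4.2² = 61.55 kN/m.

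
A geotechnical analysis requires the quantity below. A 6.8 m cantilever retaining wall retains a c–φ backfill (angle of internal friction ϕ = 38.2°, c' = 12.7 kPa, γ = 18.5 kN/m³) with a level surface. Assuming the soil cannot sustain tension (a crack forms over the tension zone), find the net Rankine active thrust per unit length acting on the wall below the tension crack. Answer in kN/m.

K_a = 0.2358; √K_a = 0.4856.
Tension-crack depth z_c = 2c/(γ√K_a) = 2×12.7/(18.5×0.4856) = 2.828 m.
σ_a at base = K_a γ H − 2c√K_a = 0.2358×18.5×6.8 − 2×12.7×0.4856 = 17.33 kPa.
P_a = ½ × 17.33 × (H − z_c) = 0.5×17.33×3.972 = 34.42 kN/m.

34.4 kN/m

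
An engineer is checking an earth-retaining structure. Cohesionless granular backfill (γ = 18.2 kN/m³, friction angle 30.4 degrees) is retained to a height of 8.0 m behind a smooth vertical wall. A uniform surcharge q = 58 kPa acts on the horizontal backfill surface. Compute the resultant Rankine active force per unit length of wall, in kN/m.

343 kN/m

K_a = tan²(45° − φ/2) = 0.3280.
Soil triangle: ½ K_a γ H² = 0.5×0.3280×18.2×8.0² = 191.0 kN/m.
Surcharge rectangle: K_a q H = 0.3280×58×8.0 = 152.2 kN/m.
Total = 191.0 + 152.2 = 343.2 kN/m.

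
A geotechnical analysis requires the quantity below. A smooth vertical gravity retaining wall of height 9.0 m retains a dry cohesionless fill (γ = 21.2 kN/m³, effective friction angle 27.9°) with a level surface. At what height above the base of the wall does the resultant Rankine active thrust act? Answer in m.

K_a = 0.3625.
The pressure distribution is triangular, so the resultant acts at H/3 above the base = 9.0/3 = 3.000 m.

3.00 m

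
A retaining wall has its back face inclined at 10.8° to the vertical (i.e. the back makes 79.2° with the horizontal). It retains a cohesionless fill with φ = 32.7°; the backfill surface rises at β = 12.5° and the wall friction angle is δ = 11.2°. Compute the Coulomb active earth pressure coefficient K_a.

0.423

K_a = sin²(α+φ) / [sin²α · sin(α−δ) · (1 + √{sin(φ+δ)sin(φ−β) / (sin(α−δ)sin(α+β))})²].
With α = 79.2°, φ = 32.7°, δ = 11.2°, β = 12.5°: K_a = 0.4230.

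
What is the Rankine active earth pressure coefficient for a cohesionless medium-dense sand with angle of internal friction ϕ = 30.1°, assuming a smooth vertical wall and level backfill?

K_a = tan²(45° − φ/2) = tan²(29.95°) = 0.3320.

0.332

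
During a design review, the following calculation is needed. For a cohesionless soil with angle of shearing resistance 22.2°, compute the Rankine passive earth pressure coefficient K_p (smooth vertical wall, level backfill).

2.21

K_p = (1 + sin φ)/(1 − sin φ) = tan²(45° + 22.2°/2) = 2.215.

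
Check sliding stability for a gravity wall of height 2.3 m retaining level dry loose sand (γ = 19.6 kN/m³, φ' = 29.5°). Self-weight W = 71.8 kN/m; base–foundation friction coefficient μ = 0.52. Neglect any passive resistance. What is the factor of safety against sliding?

K_a = tan²(45° − 29.5°/2) = 0.3401.
P_a = ½K_aγH² = 0.5×0.3401×19.6×2.3² = 17.63 kN/m, acting at H/3 = 0.7667 m above the base.
FS_sliding = μW / P_a = 0.52×71.8 / 17.63 = 2.118.

2.12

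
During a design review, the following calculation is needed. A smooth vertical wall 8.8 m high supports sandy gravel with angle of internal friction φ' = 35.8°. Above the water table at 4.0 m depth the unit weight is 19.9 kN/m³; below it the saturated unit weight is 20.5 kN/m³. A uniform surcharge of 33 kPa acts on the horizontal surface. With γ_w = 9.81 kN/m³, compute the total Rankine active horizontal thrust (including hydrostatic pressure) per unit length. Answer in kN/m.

K_a = tan²(45° − φ/2) = 0.2619.
γ' = 20.5 − 9.81 = 10.69 kN/m³. h₂ = H − d_w = 4.8 m.
σ'_h: at surface K_a·q = 8.641; at WT K_a(q+γd_w) = 29.49; at base K_a(q+γd_w+γ'h₂) = 42.92 kPa.
P₁ = ½(8.641+29.49)×4.0 = 76.25; P₂ = ½(29.49+42.92)×4.8 = 173.8; P_w = ½γ_w h₂² = 113.0.
Total = 76.25+173.8+113.0 = 363.0 kN/m.

363 kN/m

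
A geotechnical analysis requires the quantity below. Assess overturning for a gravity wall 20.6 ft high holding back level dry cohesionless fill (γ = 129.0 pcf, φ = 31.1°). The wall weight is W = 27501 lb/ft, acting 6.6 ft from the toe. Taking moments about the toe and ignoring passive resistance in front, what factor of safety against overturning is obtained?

K_a = tan²(45° − 31.1°/2) = 0.3188.
P_a = ½K_aγH² = 0.5×0.3188×129.0×20.6² = 8726 lb/ft, acting at H/3 = 6.867 ft above the base.
Overturning moment M_o = P_a × H/3 = 8726 × 6.867 = 59920.
Resisting moment M_r = W × 6.6 = 27501 × 6.6 = 181500.
FS_overturning = M_r/M_o = 181500/59920 = 3.029.

3.03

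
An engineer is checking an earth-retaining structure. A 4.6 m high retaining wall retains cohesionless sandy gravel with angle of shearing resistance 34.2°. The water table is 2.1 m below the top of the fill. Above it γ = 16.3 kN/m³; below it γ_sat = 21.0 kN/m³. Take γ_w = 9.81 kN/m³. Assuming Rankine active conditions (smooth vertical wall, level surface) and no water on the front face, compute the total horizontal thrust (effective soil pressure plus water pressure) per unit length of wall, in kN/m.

74.5 kN/m

K_a = tan²(45° − φ/2) = 0.2803.
γ' = 21.0 − 9.81 = 11.19 kN/m³. Depth below WT = 2.5 m.
σ'_h at WT = K_a γ d_w = 9.596 kPa; at base = 9.596 + K_a γ' × 2.5 = 17.44 kPa.
P₁ (0–2.1 m) = ½×9.596×2.1 = 10.08. P₂ (2.1–4.6 m) = ½(9.596+17.44)×2.5 = 33.79.
P_w = ½ γ_w h₂² = 0.5×9.81×2.5² = 30.66. Total = 10.08+33.79+30.66 = 74.53 kN/m.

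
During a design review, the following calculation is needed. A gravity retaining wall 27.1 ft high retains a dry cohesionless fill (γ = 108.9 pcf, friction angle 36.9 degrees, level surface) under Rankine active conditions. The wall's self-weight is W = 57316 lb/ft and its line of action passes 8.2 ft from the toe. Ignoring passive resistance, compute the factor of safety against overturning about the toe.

K_a = tan²(45° − 36.9°/2) = 0.2497.
P_a = ½K_aγH² = 0.5×0.2497×108.9×27.1² = 9984 lb/ft, acting at H/3 = 9.033 ft above the base.
Overturning moment M_o = P_a × H/3 = 9984 × 9.033 = 90190.
Resisting moment M_r = W × 8.2 = 57316 × 8.2 = 470000.
FS_overturning = M_r/M_o = 470000/90190 = 5.211.

5.21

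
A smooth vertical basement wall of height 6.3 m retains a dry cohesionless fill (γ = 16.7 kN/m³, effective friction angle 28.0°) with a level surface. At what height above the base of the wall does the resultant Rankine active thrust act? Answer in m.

2.10 m

K_a = 0.3610.
The pressure distribution is triangular, so the resultant acts at H/3 above the base = 6.3/3 = 2.100 m.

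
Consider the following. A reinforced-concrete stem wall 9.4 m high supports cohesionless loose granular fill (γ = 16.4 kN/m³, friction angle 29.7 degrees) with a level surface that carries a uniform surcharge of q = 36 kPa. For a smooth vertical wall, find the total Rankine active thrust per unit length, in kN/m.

K_a = tan²(45° − φ/2) = 0.3374.
Soil triangle: ½ K_a γ H² = 0.5×0.3374×16.4×9.4² = 244.5 kN/m.
Surcharge rectangle: K_a q H = 0.3374×36×9.4 = 114.2 kN/m.
Total = 244.5 + 114.2 = 358.6 kN/m.

359 kN/m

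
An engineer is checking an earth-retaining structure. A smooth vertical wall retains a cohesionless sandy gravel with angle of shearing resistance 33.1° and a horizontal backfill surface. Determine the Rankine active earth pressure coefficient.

K_a = tan²(45° − φ/2) = tan²(28.45°) = 0.2936.

0.294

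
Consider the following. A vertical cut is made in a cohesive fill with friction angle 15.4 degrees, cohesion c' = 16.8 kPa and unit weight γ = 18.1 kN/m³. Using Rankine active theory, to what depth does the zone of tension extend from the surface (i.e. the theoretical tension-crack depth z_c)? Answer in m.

K_a = tan²(45° − 15.4°/2) = 0.5803; √K_a = 0.7618.
The active pressure is zero where K_a γ z = 2c√K_a, so z_c = 2c/(γ√K_a) = 2×16.8/(18.1×0.7618) = 2.437 m.

2.44 m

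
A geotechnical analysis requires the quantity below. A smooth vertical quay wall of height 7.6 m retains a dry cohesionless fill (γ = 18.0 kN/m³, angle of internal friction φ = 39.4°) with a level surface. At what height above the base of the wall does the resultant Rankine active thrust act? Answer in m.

K_a = 0.2234.
The pressure distribution is triangular, so the resultant acts at H/3 above the base = 7.6/3 = 2.533 m.

2.53 m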